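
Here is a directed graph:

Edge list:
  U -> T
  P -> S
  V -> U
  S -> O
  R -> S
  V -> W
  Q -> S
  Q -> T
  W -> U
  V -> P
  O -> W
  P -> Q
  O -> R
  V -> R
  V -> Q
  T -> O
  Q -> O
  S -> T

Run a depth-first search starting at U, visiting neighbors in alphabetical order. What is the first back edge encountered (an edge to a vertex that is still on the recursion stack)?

S→O

DFS from U (visiting neighbors in alphabetical order); mark gray on enter, black on exit:
U gray
  T gray
    O gray
      R gray
        S gray
          S→O: O is gray → back edge
First back edge: S → O.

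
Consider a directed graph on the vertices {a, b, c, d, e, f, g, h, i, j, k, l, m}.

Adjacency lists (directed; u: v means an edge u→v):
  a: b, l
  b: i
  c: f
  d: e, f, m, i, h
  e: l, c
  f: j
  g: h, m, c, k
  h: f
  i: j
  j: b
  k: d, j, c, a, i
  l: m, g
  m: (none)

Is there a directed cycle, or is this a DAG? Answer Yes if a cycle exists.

Yes

DFS with white/gray/black marking, starting from d:
d gray
  e gray
    l gray
      m gray
      m black
      g gray
        h gray
          f gray
            j gray
              b gray
                i gray
                  i→j: j is gray → back edge
Back edge found, so a cycle exists: j → b → i → j.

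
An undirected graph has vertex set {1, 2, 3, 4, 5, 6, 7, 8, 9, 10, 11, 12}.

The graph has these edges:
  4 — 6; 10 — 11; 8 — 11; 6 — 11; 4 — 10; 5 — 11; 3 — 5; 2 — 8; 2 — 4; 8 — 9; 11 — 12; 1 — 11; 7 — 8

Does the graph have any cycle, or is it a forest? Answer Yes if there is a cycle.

Yes

DFS, tracking each vertex's parent; an edge to a visited non-parent vertex closes a cycle.
Start from 2:
visit 2 (parent –)
  visit 4 (parent 2)
    visit 6 (parent 4)
      6–4: parent, skip
      visit 11 (parent 6)
        visit 8 (parent 11)
          visit 7 (parent 8)
            7–8: parent, skip
          8–2: 2 visited and ≠ parent → cycle
Cycle: 2 – 4 – 6 – 11 – 8 – 2.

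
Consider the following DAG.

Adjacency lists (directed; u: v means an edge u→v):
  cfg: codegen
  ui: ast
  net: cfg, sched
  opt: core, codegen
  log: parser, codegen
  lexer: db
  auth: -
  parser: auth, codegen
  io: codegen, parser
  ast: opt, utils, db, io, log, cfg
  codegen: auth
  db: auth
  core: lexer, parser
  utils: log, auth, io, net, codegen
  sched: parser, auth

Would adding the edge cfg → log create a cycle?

Adding cfg→log creates a cycle iff log can already reach cfg.
Explore from log: no path reaches cfg. The graph stays acyclic.

No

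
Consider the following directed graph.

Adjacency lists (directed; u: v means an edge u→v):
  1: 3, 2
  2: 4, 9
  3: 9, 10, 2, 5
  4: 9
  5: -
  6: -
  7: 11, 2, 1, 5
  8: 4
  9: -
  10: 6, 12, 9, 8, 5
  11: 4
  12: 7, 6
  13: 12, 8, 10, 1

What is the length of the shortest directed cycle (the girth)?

For each vertex v, BFS finds the shortest path from v back to v.
The shortest such closed walk is 10 → 12 → 7 → 1 → 3 → 10, length 5.

5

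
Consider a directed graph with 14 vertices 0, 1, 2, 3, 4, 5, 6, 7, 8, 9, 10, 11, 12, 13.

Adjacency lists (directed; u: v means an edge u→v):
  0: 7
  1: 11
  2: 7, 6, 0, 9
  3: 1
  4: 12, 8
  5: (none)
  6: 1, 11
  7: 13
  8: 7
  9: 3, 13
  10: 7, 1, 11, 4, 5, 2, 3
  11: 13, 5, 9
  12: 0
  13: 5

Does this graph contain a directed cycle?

Yes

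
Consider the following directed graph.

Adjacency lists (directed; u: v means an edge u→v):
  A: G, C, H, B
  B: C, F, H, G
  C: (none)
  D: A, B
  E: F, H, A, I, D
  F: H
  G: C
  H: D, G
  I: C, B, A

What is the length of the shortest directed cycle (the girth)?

3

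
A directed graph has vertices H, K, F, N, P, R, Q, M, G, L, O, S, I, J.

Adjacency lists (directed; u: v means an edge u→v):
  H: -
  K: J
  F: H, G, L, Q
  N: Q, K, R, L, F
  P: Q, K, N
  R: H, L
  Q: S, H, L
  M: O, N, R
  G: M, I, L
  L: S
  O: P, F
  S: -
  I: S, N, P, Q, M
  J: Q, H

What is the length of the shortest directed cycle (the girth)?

For each vertex v, BFS finds the shortest path from v back to v.
The shortest such closed walk is G → I → N → F → G, length 4.

4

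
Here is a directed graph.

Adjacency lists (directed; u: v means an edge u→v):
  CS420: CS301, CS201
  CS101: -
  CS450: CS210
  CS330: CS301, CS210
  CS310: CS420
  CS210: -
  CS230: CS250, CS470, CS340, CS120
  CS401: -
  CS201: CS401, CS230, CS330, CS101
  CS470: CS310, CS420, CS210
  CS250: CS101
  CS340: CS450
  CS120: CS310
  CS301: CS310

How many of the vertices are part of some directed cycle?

A vertex is on a directed cycle iff it belongs to a strongly connected component of size ≥ 2 (or has a self-loop).
The vertices on cycles are {CS120, CS201, CS230, CS301, CS310, CS330, CS420, CS470} — 8 in total.

8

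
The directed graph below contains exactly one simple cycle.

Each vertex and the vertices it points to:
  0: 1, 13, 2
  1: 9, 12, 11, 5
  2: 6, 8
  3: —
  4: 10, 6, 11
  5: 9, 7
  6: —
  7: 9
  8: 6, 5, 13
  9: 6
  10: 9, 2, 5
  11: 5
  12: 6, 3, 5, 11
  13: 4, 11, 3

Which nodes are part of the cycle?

DFS with gray/black marking from 13:
13 gray
  4 gray
    10 gray
      9 gray
        6 gray
        6 black
      9 black
      2 gray
        2→6: 6 black — skip
        8 gray
          8→6: 6 black — skip
          5 gray
            5→9: 9 black — skip
            7 gray
              7→9: 9 black — skip
            7 black
          5 black
          8→13: 13 is gray → back edge
Back edge closes the cycle 13 → 4 → 10 → 2 → 8 → 13; its vertices are {2, 4, 8, 10, 13}.

2, 4, 8, 10, 13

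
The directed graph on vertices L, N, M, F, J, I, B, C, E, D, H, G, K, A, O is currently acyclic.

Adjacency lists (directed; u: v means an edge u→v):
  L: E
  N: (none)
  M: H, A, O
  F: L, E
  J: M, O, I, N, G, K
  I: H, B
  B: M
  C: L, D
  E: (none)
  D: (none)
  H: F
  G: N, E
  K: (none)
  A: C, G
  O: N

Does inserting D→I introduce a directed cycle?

Yes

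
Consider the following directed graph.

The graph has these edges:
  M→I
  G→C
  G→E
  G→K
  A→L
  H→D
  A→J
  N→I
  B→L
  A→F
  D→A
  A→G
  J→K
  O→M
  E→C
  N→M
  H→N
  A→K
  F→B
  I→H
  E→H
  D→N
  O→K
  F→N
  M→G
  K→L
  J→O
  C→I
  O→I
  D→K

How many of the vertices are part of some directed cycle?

12

A vertex is on a directed cycle iff it belongs to a strongly connected component of size ≥ 2 (or has a self-loop).
The vertices on cycles are {A, C, D, E, F, G, H, I, J, M, N, O} — 12 in total.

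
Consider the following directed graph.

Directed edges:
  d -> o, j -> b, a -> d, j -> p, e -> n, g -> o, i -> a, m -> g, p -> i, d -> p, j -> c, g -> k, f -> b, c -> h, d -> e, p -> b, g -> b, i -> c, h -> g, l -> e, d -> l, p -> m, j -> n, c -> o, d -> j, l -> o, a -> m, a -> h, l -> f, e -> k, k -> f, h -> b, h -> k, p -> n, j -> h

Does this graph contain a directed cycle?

DFS with white/gray/black marking, starting from k:
k gray
  f gray
    b gray
    b black
  f black
k black
a gray
  d gray
    e gray
      n gray
      n black
      e→k: k black — skip
    e black
    o gray
    o black
    l gray
      l→e: e black — skip
      l→o: o black — skip
      l→f: f black — skip
    l black
    p gray
      m gray
        g gray
          g→o: o black — skip
          g→k: k black — skip
          g→b: b black — skip
        g black
      m black
      p→n: n black — skip
      i gray
        c gray
          c→o: o black — skip
          h gray
            h→g: g black — skip
            h→k: k black — skip
            h→b: b black — skip
          h black
        c black
        i→a: a is gray → back edge
Back edge found, so a cycle exists: a → d → p → i → a.

Yes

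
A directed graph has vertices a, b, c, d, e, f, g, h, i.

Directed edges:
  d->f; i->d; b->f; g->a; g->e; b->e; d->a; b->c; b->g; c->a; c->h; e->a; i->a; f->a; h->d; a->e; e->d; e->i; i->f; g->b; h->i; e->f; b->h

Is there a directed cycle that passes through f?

Yes

f is on a cycle iff f can reach itself via ≥1 edge.
f → a → e → f — yes.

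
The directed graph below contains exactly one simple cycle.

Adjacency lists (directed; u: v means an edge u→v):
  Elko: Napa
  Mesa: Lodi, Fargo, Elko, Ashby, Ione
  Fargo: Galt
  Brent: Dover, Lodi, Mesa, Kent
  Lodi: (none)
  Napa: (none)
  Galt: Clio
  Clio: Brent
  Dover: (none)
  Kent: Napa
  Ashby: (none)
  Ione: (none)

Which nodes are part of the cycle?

Clio, Galt, Mesa, Brent, Fargo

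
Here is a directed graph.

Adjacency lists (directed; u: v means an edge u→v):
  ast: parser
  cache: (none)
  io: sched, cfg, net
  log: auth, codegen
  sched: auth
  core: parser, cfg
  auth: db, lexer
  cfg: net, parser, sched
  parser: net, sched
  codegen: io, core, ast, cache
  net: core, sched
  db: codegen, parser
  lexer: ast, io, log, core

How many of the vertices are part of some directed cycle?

A vertex is on a directed cycle iff it belongs to a strongly connected component of size ≥ 2 (or has a self-loop).
The vertices on cycles are {db, io, ast, cfg, log, net, auth, core, lexer, sched, parser, codegen} — 12 in total.

12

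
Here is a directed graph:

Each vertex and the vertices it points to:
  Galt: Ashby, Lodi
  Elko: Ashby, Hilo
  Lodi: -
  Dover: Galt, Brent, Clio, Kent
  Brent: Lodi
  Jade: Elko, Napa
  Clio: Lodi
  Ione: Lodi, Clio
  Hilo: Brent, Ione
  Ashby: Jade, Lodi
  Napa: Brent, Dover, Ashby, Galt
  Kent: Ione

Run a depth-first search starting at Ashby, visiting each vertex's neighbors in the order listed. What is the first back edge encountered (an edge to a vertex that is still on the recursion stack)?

Elko→Ashby

DFS from Ashby (visiting each vertex's neighbors in the order listed); mark gray on enter, black on exit:
Ashby gray
  Jade gray
    Elko gray
      Elko→Ashby: Ashby is gray → back edge
First back edge: Elko → Ashby.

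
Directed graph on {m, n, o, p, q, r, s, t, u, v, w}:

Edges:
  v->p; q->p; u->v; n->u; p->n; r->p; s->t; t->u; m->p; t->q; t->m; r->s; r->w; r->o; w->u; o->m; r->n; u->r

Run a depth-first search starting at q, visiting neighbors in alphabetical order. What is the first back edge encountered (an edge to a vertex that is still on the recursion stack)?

r->n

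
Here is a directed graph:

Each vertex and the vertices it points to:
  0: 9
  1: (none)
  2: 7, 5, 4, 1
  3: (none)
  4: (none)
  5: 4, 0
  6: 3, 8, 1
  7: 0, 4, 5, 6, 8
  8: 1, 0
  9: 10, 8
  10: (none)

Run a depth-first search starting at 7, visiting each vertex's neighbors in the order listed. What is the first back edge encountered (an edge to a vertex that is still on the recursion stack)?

8->0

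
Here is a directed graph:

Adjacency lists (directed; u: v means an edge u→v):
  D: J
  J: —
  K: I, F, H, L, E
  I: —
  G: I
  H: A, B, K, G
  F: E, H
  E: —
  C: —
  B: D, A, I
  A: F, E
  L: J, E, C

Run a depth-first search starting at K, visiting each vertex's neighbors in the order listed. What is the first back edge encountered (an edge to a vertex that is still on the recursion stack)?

A->F

DFS from K (visiting each vertex's neighbors in the order listed); mark gray on enter, black on exit:
K gray
  I gray
  I black
  F gray
    E gray
    E black
    H gray
      A gray
        A→F: F is gray → back edge
First back edge: A → F.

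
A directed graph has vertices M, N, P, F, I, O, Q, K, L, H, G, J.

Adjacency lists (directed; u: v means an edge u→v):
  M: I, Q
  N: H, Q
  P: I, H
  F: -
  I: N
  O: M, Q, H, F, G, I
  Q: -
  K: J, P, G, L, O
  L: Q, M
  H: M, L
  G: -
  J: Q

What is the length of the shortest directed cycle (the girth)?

4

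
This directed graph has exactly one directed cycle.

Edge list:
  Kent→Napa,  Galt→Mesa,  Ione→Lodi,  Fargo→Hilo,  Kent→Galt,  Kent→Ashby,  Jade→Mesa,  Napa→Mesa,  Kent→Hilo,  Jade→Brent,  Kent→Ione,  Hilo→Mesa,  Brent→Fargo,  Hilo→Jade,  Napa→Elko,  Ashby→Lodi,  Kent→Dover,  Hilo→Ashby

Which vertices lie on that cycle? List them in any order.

Hilo, Jade, Brent, Fargo

DFS with gray/black marking from Hilo:
Hilo gray
  Jade gray
    Mesa gray
    Mesa black
    Brent gray
      Fargo gray
        Fargo→Hilo: Hilo is gray → back edge
Back edge closes the cycle Hilo → Jade → Brent → Fargo → Hilo; its vertices are {Hilo, Jade, Brent, Fargo}.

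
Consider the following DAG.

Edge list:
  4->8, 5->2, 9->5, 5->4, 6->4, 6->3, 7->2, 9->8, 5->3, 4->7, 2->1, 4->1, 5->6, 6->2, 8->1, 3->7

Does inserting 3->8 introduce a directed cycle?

No

Adding 3→8 creates a cycle iff 8 can already reach 3.
Explore from 8: no path reaches 3. The graph stays acyclic.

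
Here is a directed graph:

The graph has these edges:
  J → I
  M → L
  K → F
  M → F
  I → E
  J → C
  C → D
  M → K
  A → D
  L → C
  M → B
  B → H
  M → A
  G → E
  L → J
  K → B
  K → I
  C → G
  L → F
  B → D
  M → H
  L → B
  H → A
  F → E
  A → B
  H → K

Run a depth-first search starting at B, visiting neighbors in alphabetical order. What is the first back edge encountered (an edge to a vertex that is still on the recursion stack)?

A→B

DFS from B (visiting neighbors in alphabetical order); mark gray on enter, black on exit:
B gray
  D gray
  D black
  H gray
    A gray
      A→B: B is gray → back edge
First back edge: A → B.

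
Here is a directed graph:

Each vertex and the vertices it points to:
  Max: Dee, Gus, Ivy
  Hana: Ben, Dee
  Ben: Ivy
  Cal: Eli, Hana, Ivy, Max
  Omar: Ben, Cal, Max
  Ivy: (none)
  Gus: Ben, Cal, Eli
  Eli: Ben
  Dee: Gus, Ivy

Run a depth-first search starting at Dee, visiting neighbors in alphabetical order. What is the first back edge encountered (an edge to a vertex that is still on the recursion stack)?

Hana->Dee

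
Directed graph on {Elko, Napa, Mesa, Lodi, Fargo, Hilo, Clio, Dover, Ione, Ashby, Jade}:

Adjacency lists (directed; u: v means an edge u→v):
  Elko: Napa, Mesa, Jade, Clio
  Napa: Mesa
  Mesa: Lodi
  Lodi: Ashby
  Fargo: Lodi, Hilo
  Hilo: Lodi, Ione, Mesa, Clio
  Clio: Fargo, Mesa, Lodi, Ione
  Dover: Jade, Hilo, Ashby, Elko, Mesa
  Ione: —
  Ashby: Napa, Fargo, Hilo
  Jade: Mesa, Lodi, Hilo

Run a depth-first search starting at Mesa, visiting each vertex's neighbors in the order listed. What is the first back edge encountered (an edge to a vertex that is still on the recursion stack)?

DFS from Mesa (visiting each vertex's neighbors in the order listed); mark gray on enter, black on exit:
Mesa gray
  Lodi gray
    Ashby gray
      Napa gray
        Napa→Mesa: Mesa is gray → back edge
First back edge: Napa → Mesa.

Napa→Mesa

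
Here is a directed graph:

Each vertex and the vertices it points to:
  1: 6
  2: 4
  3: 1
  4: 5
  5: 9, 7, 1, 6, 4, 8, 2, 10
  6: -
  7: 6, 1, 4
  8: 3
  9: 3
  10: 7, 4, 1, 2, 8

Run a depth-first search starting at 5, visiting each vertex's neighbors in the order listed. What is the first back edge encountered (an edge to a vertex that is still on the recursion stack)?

DFS from 5 (visiting each vertex's neighbors in the order listed); mark gray on enter, black on exit:
5 gray
  9 gray
    3 gray
      1 gray
        6 gray
        6 black
      1 black
    3 black
  9 black
  7 gray
    7→6: 6 black — skip
    7→1: 1 black — skip
    4 gray
      4→5: 5 is gray → back edge
First back edge: 4 → 5.

4->5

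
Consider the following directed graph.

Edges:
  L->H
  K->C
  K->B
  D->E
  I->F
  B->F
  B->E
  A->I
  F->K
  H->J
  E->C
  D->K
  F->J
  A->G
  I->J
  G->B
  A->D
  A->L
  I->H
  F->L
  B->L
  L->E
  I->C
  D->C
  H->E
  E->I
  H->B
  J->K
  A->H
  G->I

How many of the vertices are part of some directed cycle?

A vertex is on a directed cycle iff it belongs to a strongly connected component of size ≥ 2 (or has a self-loop).
The vertices on cycles are {B, E, F, H, I, J, K, L} — 8 in total.

8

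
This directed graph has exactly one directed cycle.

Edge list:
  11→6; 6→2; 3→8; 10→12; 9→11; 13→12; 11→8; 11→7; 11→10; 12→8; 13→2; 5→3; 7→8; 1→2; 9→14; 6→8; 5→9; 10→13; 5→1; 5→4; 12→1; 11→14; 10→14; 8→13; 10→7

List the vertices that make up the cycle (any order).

8, 12, 13

DFS with gray/black marking from 13:
13 gray
  12 gray
    1 gray
      2 gray
      2 black
    1 black
    8 gray
      8→13: 13 is gray → back edge
Back edge closes the cycle 13 → 12 → 8 → 13; its vertices are {8, 12, 13}.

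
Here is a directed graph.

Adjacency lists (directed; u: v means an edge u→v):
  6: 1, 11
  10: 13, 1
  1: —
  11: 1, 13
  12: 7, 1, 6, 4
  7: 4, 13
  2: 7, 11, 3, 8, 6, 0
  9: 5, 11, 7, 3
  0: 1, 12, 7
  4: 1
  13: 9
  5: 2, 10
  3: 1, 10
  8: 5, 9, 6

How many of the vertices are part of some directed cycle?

A vertex is on a directed cycle iff it belongs to a strongly connected component of size ≥ 2 (or has a self-loop).
The vertices on cycles are {0, 2, 3, 5, 6, 7, 8, 9, 10, 11, 12, 13} — 12 in total.

12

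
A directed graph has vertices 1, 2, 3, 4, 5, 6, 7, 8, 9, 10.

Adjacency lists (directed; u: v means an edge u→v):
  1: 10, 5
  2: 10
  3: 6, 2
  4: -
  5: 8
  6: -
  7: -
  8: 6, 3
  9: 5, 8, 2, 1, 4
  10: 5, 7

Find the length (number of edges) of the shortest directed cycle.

For each vertex v, BFS finds the shortest path from v back to v.
The shortest such closed walk is 8 → 3 → 2 → 10 → 5 → 8, length 5.

5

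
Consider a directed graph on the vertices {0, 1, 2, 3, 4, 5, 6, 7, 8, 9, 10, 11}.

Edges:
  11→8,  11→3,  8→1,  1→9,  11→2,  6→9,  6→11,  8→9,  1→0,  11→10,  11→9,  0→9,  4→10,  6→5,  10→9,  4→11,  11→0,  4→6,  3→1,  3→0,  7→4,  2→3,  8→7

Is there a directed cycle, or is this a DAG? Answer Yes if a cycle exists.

DFS with white/gray/black marking, starting from 4:
4 gray
  6 gray
    5 gray
    5 black
    11 gray
      10 gray
        9 gray
        9 black
      10 black
      11→9: 9 black — skip
      2 gray
        3 gray
          1 gray
            0 gray
              0→9: 9 black — skip
            0 black
            1→9: 9 black — skip
          1 black
          3→0: 0 black — skip
        3 black
      2 black
      11→0: 0 black — skip
      8 gray
        7 gray
          7→4: 4 is gray → back edge
Back edge found, so a cycle exists: 4 → 6 → 11 → 8 → 7 → 4.

Yes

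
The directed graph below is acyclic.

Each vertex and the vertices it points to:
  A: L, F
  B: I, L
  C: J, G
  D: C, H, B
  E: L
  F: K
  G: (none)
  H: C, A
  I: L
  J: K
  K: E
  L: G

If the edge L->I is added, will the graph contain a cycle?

Yes

Adding L→I creates a cycle iff I can already reach L.
Path from I: I → L.
So I → … → L → I is a cycle.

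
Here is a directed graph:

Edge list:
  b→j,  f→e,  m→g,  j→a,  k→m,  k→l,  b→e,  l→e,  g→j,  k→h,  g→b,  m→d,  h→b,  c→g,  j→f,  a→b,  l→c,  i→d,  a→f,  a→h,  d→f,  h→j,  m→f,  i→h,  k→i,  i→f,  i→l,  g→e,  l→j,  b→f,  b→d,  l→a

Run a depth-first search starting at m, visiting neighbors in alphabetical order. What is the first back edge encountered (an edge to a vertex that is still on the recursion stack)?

DFS from m (visiting neighbors in alphabetical order); mark gray on enter, black on exit:
m gray
  d gray
    f gray
      e gray
      e black
    f black
  d black
  m→f: f black — skip
  g gray
    b gray
      b→d: d black — skip
      b→e: e black — skip
      b→f: f black — skip
      j gray
        a gray
          a→b: b is gray → back edge
First back edge: a → b.

a->b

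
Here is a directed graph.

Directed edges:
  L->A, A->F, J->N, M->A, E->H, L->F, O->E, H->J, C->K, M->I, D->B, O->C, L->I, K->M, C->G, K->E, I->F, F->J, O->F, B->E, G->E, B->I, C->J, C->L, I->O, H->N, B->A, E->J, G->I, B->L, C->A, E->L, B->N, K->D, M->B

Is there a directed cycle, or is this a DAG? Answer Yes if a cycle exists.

Yes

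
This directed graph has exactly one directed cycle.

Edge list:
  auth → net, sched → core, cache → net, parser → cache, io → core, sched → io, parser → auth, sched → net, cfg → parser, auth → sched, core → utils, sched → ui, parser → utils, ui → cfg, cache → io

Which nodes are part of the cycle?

ui, cfg, auth, sched, parser

DFS with gray/black marking from ui:
ui gray
  cfg gray
    parser gray
      utils gray
      utils black
      auth gray
        sched gray
          io gray
            core gray
              core→utils: utils black — skip
            core black
          io black
          sched→ui: ui is gray → back edge
Back edge closes the cycle ui → cfg → parser → auth → sched → ui; its vertices are {ui, cfg, auth, sched, parser}.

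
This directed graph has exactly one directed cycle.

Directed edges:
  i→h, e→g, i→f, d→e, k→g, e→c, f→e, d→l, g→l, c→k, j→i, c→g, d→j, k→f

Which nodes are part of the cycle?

c, e, f, k

DFS with gray/black marking from e:
e gray
  g gray
    l gray
    l black
  g black
  c gray
    c→g: g black — skip
    k gray
      k→g: g black — skip
      f gray
        f→e: e is gray → back edge
Back edge closes the cycle e → c → k → f → e; its vertices are {c, e, f, k}.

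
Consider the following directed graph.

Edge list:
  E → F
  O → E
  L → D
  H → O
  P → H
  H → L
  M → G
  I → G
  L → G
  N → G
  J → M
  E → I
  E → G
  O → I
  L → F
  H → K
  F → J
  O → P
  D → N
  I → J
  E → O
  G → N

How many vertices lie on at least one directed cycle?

A vertex is on a directed cycle iff it belongs to a strongly connected component of size ≥ 2 (or has a self-loop).
The vertices on cycles are {E, G, H, N, O, P} — 6 in total.

6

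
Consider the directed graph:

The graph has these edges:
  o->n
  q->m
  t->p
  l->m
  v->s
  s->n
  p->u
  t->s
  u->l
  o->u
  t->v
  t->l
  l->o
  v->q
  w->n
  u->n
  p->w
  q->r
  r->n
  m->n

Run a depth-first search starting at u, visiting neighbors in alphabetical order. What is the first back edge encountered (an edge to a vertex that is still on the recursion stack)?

DFS from u (visiting neighbors in alphabetical order); mark gray on enter, black on exit:
u gray
  l gray
    m gray
      n gray
      n black
    m black
    o gray
      o→n: n black — skip
      o→u: u is gray → back edge
First back edge: o → u.

o->u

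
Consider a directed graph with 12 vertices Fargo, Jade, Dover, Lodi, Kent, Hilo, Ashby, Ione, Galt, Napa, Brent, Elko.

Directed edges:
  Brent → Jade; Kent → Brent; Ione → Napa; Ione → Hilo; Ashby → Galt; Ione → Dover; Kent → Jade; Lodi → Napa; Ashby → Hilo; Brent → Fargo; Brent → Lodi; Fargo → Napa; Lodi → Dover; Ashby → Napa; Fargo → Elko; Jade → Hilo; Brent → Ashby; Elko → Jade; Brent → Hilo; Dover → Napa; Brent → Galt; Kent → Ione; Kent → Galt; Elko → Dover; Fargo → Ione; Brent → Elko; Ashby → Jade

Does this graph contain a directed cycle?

DFS with white/gray/black marking, starting from Hilo:
Hilo gray
Hilo black
Fargo gray
  Elko gray
    Jade gray
      Jade→Hilo: Hilo black — skip
    Jade black
    Dover gray
      Napa gray
      Napa black
    Dover black
  Elko black
  Fargo→Napa: Napa black — skip
  Ione gray
    Ione→Dover: Dover black — skip
    Ione→Napa: Napa black — skip
    Ione→Hilo: Hilo black — skip
  Ione black
Fargo black
Lodi gray
  Lodi→Dover: Dover black — skip
  Lodi→Napa: Napa black — skip
Lodi black
Kent gray
  Kent→Ione: Ione black — skip
  Brent gray
    Ashby gray
      Ashby→Hilo: Hilo black — skip
      Ashby→Jade: Jade black — skip
      Galt gray
      Galt black
      Ashby→Napa: Napa black — skip
    Ashby black
    Brent→Lodi: Lodi black — skip
    Brent→Fargo: Fargo black — skip
    Brent→Hilo: Hilo black — skip
    Brent→Jade: Jade black — skip
    Brent→Elko: Elko black — skip
    Brent→Galt: Galt black — skip
  Brent black
  Kent→Jade: Jade black — skip
  Kent→Galt: Galt black — skip
Kent black
Every edge goes to a white or black vertex — no back edge, so the graph is acyclic.

No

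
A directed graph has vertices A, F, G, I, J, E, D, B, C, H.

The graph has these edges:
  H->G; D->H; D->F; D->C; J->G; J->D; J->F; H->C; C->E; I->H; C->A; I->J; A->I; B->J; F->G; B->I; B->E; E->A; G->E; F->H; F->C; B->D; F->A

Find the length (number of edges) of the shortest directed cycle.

4

For each vertex v, BFS finds the shortest path from v back to v.
The shortest such closed walk is J → F → A → I → J, length 4.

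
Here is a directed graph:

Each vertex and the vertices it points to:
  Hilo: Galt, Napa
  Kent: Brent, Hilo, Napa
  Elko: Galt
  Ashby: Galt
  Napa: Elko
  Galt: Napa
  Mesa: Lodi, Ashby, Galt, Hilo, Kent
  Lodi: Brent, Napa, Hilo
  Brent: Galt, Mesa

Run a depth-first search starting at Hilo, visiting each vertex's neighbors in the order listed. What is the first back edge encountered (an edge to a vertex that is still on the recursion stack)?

DFS from Hilo (visiting each vertex's neighbors in the order listed); mark gray on enter, black on exit:
Hilo gray
  Galt gray
    Napa gray
      Elko gray
        Elko→Galt: Galt is gray → back edge
First back edge: Elko → Galt.

Elko->Galt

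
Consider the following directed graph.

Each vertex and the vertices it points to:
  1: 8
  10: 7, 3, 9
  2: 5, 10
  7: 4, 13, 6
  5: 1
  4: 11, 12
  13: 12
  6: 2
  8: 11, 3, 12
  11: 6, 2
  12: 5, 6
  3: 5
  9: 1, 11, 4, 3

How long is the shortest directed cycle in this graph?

4

For each vertex v, BFS finds the shortest path from v back to v.
The shortest such closed walk is 10 → 7 → 6 → 2 → 10, length 4.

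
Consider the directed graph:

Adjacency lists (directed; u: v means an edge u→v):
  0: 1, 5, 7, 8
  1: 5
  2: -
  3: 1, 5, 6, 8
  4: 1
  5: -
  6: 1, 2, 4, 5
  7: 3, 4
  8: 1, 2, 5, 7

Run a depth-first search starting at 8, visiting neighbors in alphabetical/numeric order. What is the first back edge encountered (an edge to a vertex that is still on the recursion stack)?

DFS from 8 (visiting neighbors in alphabetical/numeric order); mark gray on enter, black on exit:
8 gray
  1 gray
    5 gray
    5 black
  1 black
  2 gray
  2 black
  8→5: 5 black — skip
  7 gray
    3 gray
      3→1: 1 black — skip
      3→5: 5 black — skip
      6 gray
        6→1: 1 black — skip
        6→2: 2 black — skip
        4 gray
          4→1: 1 black — skip
        4 black
        6→5: 5 black — skip
      6 black
      3→8: 8 is gray → back edge
First back edge: 3 → 8.

3→8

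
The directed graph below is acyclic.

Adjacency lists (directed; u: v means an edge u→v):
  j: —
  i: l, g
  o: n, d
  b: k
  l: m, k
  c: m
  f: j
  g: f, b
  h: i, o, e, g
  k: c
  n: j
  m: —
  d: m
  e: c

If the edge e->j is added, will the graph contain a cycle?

No

Adding e→j creates a cycle iff j can already reach e.
Explore from j: no path reaches e. The graph stays acyclic.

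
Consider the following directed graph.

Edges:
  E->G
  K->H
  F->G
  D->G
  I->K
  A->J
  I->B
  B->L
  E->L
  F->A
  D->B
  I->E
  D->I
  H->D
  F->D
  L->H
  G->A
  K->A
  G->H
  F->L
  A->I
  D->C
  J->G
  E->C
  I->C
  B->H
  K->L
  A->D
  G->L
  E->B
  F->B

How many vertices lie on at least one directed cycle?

A vertex is on a directed cycle iff it belongs to a strongly connected component of size ≥ 2 (or has a self-loop).
The vertices on cycles are {A, B, D, E, G, H, I, J, K, L} — 10 in total.

10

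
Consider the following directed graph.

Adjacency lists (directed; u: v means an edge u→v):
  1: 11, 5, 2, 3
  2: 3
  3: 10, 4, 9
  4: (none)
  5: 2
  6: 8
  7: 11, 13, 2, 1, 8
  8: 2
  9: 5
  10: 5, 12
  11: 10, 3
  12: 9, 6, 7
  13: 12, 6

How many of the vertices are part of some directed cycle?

12

A vertex is on a directed cycle iff it belongs to a strongly connected component of size ≥ 2 (or has a self-loop).
The vertices on cycles are {1, 2, 3, 5, 6, 7, 8, 9, 10, 11, 12, 13} — 12 in total.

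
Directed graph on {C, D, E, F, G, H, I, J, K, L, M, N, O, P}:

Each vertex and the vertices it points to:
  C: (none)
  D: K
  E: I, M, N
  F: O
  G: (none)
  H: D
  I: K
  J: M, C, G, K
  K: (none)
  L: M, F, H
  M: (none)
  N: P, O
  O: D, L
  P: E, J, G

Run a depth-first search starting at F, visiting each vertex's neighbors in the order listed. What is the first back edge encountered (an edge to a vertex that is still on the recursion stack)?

L→F

DFS from F (visiting each vertex's neighbors in the order listed); mark gray on enter, black on exit:
F gray
  O gray
    D gray
      K gray
      K black
    D black
    L gray
      M gray
      M black
      L→F: F is gray → back edge
First back edge: L → F.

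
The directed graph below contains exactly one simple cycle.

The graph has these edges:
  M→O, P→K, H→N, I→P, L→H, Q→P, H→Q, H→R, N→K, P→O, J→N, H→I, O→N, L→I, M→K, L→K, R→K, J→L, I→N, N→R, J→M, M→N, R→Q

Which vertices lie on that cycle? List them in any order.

N, O, P, Q, R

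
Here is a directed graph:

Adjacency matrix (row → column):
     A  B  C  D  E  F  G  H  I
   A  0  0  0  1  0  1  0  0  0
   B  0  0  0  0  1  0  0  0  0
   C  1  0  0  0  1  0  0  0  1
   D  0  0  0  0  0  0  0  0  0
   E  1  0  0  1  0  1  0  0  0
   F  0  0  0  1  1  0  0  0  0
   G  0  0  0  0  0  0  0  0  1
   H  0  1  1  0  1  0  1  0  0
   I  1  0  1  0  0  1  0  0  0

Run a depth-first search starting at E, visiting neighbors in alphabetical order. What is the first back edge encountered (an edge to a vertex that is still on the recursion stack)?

F→E

DFS from E (visiting neighbors in alphabetical order); mark gray on enter, black on exit:
E gray
  A gray
    D gray
    D black
    F gray
      F→D: D black — skip
      F→E: E is gray → back edge
First back edge: F → E.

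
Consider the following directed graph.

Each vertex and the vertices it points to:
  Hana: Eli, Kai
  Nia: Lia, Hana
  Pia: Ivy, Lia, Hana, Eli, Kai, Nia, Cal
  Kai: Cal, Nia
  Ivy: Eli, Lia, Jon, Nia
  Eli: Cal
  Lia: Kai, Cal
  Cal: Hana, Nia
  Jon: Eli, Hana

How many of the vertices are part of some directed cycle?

6

A vertex is on a directed cycle iff it belongs to a strongly connected component of size ≥ 2 (or has a self-loop).
The vertices on cycles are {Cal, Eli, Kai, Lia, Nia, Hana} — 6 in total.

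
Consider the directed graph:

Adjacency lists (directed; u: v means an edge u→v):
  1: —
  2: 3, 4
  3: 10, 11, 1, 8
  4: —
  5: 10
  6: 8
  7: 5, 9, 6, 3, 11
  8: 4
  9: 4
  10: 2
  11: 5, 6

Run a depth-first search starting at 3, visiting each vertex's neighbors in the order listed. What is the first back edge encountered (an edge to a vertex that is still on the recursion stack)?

DFS from 3 (visiting each vertex's neighbors in the order listed); mark gray on enter, black on exit:
3 gray
  10 gray
    2 gray
      2→3: 3 is gray → back edge
First back edge: 2 → 3.

2→3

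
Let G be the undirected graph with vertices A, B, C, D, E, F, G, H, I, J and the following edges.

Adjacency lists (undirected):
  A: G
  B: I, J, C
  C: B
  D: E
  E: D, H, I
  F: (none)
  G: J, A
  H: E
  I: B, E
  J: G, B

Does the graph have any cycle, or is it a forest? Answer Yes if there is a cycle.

No

DFS, tracking each vertex's parent; an edge to a visited non-parent vertex closes a cycle.
Start from E:
visit E (parent –)
  visit D (parent E)
    D–E: parent, skip
  visit H (parent E)
    H–E: parent, skip
  visit I (parent E)
    visit B (parent I)
      B–I: parent, skip
      visit J (parent B)
        visit G (parent J)
          G–J: parent, skip
          visit A (parent G)
            A–G: parent, skip
        J–B: parent, skip
      visit C (parent B)
        C–B: parent, skip
    I–E: parent, skip
visit F (parent –)
No non-parent visited neighbor found — the graph is a forest.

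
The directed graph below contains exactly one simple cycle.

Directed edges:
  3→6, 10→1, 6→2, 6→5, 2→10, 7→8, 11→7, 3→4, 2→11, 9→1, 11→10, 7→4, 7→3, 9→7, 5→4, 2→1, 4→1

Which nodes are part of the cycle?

2, 3, 6, 7, 11

DFS with gray/black marking from 7:
7 gray
  4 gray
    1 gray
    1 black
  4 black
  8 gray
  8 black
  3 gray
    6 gray
      5 gray
        5→4: 4 black — skip
      5 black
      2 gray
        11 gray
          11→7: 7 is gray → back edge
Back edge closes the cycle 7 → 3 → 6 → 2 → 11 → 7; its vertices are {2, 3, 6, 7, 11}.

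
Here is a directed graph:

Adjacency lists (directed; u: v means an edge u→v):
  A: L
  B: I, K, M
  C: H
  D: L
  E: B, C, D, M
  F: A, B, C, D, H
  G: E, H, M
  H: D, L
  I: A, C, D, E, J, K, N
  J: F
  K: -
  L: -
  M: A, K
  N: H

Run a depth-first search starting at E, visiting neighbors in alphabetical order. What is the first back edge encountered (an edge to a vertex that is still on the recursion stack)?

I->E

DFS from E (visiting neighbors in alphabetical order); mark gray on enter, black on exit:
E gray
  B gray
    I gray
      A gray
        L gray
        L black
      A black
      C gray
        H gray
          D gray
            D→L: L black — skip
          D black
          H→L: L black — skip
        H black
      C black
      I→D: D black — skip
      I→E: E is gray → back edge
First back edge: I → E.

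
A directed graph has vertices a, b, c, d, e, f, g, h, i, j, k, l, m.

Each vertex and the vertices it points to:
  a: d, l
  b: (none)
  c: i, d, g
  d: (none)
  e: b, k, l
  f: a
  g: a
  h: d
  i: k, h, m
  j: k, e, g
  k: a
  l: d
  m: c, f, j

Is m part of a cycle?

Yes

m is on a cycle iff m can reach itself via ≥1 edge.
m → c → i → m — yes.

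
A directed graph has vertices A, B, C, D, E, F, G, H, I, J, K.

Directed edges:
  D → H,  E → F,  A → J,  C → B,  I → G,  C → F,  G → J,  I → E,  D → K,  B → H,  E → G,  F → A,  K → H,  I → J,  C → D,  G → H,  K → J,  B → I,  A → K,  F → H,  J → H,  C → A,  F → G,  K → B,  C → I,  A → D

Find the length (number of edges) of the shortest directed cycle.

For each vertex v, BFS finds the shortest path from v back to v.
The shortest such closed walk is I → E → F → A → K → B → I, length 6.

6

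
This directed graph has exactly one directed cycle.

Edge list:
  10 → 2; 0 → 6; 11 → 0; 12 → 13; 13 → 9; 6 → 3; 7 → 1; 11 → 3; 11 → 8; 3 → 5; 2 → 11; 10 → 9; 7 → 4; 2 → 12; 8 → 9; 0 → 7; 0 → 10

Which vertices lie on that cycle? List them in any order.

0, 2, 10, 11

DFS with gray/black marking from 2:
2 gray
  12 gray
    13 gray
      9 gray
      9 black
    13 black
  12 black
  11 gray
    0 gray
      7 gray
        4 gray
        4 black
        1 gray
        1 black
      7 black
      10 gray
        10→9: 9 black — skip
        10→2: 2 is gray → back edge
Back edge closes the cycle 2 → 11 → 0 → 10 → 2; its vertices are {0, 2, 10, 11}.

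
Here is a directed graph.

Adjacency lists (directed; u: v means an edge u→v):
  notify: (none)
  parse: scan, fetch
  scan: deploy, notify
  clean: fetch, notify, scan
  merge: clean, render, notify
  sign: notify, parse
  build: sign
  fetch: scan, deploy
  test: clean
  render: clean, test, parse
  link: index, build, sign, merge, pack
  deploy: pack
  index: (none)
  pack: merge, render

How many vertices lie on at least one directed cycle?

9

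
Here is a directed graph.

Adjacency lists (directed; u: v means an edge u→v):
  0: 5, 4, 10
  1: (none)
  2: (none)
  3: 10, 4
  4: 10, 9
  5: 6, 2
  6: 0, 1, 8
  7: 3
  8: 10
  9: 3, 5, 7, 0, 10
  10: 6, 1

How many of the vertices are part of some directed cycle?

A vertex is on a directed cycle iff it belongs to a strongly connected component of size ≥ 2 (or has a self-loop).
The vertices on cycles are {0, 3, 4, 5, 6, 7, 8, 9, 10} — 9 in total.

9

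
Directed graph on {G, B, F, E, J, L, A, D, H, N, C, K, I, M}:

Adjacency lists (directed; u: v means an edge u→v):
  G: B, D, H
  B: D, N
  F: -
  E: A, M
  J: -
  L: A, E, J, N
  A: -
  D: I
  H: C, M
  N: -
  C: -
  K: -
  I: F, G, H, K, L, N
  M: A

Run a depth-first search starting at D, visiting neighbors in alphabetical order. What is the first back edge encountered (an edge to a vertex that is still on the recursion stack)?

B→D

DFS from D (visiting neighbors in alphabetical order); mark gray on enter, black on exit:
D gray
  I gray
    F gray
    F black
    G gray
      B gray
        B→D: D is gray → back edge
First back edge: B → D.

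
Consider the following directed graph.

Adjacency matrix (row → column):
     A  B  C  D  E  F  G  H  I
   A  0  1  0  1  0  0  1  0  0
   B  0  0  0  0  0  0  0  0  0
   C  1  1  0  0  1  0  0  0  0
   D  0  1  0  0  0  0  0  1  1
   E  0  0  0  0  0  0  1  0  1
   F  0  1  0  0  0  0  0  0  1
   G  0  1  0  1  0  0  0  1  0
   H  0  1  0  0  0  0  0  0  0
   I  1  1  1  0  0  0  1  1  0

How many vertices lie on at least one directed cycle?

A vertex is on a directed cycle iff it belongs to a strongly connected component of size ≥ 2 (or has a self-loop).
The vertices on cycles are {A, C, D, E, G, I} — 6 in total.

6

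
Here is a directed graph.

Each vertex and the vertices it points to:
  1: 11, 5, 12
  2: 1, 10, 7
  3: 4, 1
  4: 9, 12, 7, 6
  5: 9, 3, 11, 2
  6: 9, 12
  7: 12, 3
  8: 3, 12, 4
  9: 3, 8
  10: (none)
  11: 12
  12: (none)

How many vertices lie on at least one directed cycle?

A vertex is on a directed cycle iff it belongs to a strongly connected component of size ≥ 2 (or has a self-loop).
The vertices on cycles are {1, 2, 3, 4, 5, 6, 7, 8, 9} — 9 in total.

9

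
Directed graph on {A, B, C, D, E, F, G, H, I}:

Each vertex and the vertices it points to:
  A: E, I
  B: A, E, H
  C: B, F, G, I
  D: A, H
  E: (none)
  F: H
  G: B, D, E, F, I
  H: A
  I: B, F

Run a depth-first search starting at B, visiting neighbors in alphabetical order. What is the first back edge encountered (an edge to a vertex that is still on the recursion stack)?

DFS from B (visiting neighbors in alphabetical order); mark gray on enter, black on exit:
B gray
  A gray
    E gray
    E black
    I gray
      I→B: B is gray → back edge
First back edge: I → B.

I->B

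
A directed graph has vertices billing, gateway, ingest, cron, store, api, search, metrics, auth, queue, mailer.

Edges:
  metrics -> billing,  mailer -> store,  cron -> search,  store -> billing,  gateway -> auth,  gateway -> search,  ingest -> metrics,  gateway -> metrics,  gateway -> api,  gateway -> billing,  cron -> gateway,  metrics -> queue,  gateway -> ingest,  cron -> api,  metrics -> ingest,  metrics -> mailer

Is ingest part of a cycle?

ingest is on a cycle iff ingest can reach itself via ≥1 edge.
ingest → metrics → ingest — yes.

Yes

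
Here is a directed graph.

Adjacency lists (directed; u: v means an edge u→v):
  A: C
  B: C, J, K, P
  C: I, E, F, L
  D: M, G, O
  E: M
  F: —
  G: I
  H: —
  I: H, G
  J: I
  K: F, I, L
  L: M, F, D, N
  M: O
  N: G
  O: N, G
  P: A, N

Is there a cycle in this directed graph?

Yes

DFS with white/gray/black marking, starting from N:
N gray
  G gray
    I gray
      H gray
      H black
      I→G: G is gray → back edge
Back edge found, so a cycle exists: G → I → G.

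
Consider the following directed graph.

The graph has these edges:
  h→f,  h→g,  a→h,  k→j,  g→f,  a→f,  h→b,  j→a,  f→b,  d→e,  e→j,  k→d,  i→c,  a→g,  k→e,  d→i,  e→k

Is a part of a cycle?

No

a lies on a cycle iff there is a path from a back to itself.
Exploring from a, it never reaches itself; equivalently, its strongly connected component is a singleton.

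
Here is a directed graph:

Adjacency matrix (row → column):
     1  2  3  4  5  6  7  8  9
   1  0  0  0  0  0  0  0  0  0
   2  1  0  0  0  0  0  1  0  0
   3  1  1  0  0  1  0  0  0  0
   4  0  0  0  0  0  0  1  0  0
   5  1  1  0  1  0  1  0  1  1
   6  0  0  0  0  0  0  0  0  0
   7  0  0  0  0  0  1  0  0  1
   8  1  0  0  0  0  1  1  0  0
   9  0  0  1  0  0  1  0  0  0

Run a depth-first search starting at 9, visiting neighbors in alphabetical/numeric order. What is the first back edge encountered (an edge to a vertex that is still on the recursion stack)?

DFS from 9 (visiting neighbors in alphabetical/numeric order); mark gray on enter, black on exit:
9 gray
  3 gray
    1 gray
    1 black
    2 gray
      2→1: 1 black — skip
      7 gray
        6 gray
        6 black
        7→9: 9 is gray → back edge
First back edge: 7 → 9.

7->9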